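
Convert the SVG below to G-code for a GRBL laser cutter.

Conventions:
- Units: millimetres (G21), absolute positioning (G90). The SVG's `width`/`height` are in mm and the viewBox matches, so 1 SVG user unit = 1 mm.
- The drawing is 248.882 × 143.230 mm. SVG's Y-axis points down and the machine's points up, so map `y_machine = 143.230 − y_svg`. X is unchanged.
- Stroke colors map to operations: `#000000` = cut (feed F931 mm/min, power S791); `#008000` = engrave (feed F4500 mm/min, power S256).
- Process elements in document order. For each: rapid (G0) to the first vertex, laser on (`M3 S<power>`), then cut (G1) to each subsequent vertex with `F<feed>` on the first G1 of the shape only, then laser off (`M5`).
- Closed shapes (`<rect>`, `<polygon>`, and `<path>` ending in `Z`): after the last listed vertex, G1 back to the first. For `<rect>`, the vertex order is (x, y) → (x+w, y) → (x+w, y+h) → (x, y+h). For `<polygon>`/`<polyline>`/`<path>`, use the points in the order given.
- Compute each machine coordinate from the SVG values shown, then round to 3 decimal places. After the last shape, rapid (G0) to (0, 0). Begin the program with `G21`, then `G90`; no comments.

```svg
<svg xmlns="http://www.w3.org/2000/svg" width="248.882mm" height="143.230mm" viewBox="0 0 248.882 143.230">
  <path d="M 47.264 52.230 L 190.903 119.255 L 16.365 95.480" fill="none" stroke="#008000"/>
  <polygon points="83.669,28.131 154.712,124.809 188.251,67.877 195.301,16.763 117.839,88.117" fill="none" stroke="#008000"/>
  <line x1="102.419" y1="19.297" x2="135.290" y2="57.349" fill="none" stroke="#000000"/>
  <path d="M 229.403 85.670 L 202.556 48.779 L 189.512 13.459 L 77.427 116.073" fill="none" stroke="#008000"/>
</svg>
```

1 u = 1 mm; y_m = 143.230 − y.

[1] `<path>` open polyline, #008000→engrave S256 F4500: (47.264,91.000) → (190.903,23.975) → (16.365,47.750)

[2] `<polygon>` closed polygon, #008000→engrave S256 F4500: (83.669,115.099) → (154.712,18.421) → (188.251,75.353) → (195.301,126.467) → (117.839,55.113) → (83.669,115.099) (closed)

[3] `<line>` line segment, #000000→cut S791 F931: (102.419,123.933) → (135.290,85.881)

[4] `<path>` open polyline, #008000→engrave S256 F4500: (229.403,57.560) → (202.556,94.451) → (189.512,129.771) → (77.427,27.157)

G21
G90
G0 X47.264 Y91.000
M3 S256
G1 X190.903 Y23.975 F4500
G1 X16.365 Y47.750
M5
G0 X83.669 Y115.099
M3 S256
G1 X154.712 Y18.421 F4500
G1 X188.251 Y75.353
G1 X195.301 Y126.467
G1 X117.839 Y55.113
G1 X83.669 Y115.099
M5
G0 X102.419 Y123.933
M3 S791
G1 X135.290 Y85.881 F931
M5
G0 X229.403 Y57.560
M3 S256
G1 X202.556 Y94.451 F4500
G1 X189.512 Y129.771
G1 X77.427 Y27.157
M5
G0 X0.000 Y0.000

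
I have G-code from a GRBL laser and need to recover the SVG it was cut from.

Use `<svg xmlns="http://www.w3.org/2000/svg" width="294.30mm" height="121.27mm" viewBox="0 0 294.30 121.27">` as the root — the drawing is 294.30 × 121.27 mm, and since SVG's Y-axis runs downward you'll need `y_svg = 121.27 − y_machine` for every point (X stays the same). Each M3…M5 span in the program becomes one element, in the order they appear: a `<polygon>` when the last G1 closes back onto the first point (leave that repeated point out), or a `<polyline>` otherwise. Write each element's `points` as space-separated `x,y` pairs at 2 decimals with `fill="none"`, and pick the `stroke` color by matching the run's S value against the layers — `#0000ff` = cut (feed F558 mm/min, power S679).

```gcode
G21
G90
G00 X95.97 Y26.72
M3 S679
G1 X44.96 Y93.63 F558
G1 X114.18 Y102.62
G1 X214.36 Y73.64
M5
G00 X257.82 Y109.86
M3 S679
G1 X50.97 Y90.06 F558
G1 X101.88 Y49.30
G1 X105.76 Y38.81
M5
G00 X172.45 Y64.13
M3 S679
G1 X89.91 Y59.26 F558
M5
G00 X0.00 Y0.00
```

Machine Y-up, SVG Y-down with viewBox height 121.27, so y_svg = 121.27 − y_machine; X carries over. Every run uses S679, so all elements get stroke `#0000ff` (cut).

Run 1: The run is open, so emit a `<polyline>` with points (Y-flipped): 95.97,94.55 44.96,27.64 114.18,18.65 214.36,47.63.

Run 2: The run is open, so emit a `<polyline>` with points (Y-flipped): 257.82,11.41 50.97,31.21 101.88,71.97 105.76,82.46.

Run 3: The run is open, so emit a `<polyline>` with points (Y-flipped): 172.45,57.14 89.91,62.01.

<svg xmlns="http://www.w3.org/2000/svg" width="294.30mm" height="121.27mm" viewBox="0 0 294.30 121.27">
  <polyline points="95.97,94.55 44.96,27.64 114.18,18.65 214.36,47.63" fill="none" stroke="#0000ff"/>
  <polyline points="257.82,11.41 50.97,31.21 101.88,71.97 105.76,82.46" fill="none" stroke="#0000ff"/>
  <polyline points="172.45,57.14 89.91,62.01" fill="none" stroke="#0000ff"/>
</svg>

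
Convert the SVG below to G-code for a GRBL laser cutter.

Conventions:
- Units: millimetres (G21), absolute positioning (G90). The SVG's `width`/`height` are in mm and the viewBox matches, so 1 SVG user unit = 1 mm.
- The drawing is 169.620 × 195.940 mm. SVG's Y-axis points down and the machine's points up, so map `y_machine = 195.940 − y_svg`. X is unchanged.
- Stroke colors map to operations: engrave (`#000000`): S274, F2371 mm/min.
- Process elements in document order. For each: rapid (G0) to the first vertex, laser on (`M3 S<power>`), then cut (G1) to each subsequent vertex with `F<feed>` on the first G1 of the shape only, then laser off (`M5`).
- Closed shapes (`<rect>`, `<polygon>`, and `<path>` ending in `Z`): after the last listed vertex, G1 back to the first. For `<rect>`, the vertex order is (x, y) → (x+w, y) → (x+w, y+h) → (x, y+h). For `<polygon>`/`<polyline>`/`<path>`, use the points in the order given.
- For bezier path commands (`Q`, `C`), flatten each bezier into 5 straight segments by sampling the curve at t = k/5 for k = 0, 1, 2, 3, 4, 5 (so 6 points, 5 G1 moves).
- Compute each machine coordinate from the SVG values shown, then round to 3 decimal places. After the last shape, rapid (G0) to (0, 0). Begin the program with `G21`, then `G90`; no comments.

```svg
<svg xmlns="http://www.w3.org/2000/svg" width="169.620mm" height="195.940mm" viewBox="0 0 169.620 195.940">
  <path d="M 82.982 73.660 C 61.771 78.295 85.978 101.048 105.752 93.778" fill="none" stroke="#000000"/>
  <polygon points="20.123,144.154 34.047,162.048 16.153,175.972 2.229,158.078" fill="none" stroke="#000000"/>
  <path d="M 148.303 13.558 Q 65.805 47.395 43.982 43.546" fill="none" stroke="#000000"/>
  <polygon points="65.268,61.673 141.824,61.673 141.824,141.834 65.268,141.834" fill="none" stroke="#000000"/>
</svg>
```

Since the viewBox matches the mm dimensions, user units are millimetres directly. The only transform is the Y-flip y_m = 195.940 − y_svg.

Shape 1 is a cubic bezier drawn with `<path>`. Its stroke #000000 means engrave at S274, F2371. After flipping Y the toolpath is (82.982,122.280) → (75.307,117.710) → (76.139,111.102) → (83.086,104.768) → (93.754,101.018) → (105.752,102.162).

Shape 2 is a regular polygon drawn with `<polygon>`. Its stroke #000000 means engrave at S274, F2371. After flipping Y the toolpath is (20.123,51.786) → (34.047,33.892) → (16.153,19.968) → (2.229,37.862) → (20.123,51.786), returning to the start.

Shape 3 is a quadratic bezier drawn with `<path>`. Its stroke #000000 means engrave at S274, F2371. After flipping Y the toolpath is (148.303,182.382) → (117.731,170.355) → (92.013,161.342) → (71.148,155.345) → (55.138,152.362) → (43.982,152.394).

Shape 4 is a rectangle drawn with `<polygon>`. Its stroke #000000 means engrave at S274, F2371. After flipping Y the toolpath is (65.268,134.267) → (141.824,134.267) → (141.824,54.106) → (65.268,54.106) → (65.268,134.267), returning to the start.

G21
G90
G0 X82.982 Y122.280
M3 S274
G1 X75.307 Y117.710 F2371
G1 X76.139 Y111.102
G1 X83.086 Y104.768
G1 X93.754 Y101.018
G1 X105.752 Y102.162
M5
G0 X20.123 Y51.786
M3 S274
G1 X34.047 Y33.892 F2371
G1 X16.153 Y19.968
G1 X2.229 Y37.862
G1 X20.123 Y51.786
M5
G0 X148.303 Y182.382
M3 S274
G1 X117.731 Y170.355 F2371
G1 X92.013 Y161.342
G1 X71.148 Y155.345
G1 X55.138 Y152.362
G1 X43.982 Y152.394
M5
G0 X65.268 Y134.267
M3 S274
G1 X141.824 Y134.267 F2371
G1 X141.824 Y54.106
G1 X65.268 Y54.106
G1 X65.268 Y134.267
M5
G0 X0.000 Y0.000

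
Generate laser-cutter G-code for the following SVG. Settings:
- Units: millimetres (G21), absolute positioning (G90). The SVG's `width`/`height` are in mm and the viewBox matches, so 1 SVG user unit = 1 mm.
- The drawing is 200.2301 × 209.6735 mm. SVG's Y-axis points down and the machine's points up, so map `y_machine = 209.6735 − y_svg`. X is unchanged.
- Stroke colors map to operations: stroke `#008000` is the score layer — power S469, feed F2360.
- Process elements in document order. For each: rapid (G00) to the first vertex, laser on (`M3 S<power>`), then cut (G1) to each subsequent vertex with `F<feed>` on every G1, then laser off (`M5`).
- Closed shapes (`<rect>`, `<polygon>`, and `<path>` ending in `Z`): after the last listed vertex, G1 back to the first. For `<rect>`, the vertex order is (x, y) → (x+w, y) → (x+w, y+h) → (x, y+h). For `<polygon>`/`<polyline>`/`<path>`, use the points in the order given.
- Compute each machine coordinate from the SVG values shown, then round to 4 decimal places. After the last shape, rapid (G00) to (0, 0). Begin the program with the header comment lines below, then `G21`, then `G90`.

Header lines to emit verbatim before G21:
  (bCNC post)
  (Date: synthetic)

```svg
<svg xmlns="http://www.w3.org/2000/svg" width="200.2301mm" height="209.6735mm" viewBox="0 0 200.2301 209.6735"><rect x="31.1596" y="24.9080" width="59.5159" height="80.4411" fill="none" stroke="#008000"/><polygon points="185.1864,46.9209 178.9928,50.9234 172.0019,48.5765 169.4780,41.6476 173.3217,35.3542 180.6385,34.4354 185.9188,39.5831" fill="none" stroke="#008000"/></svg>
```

(bCNC post)
(Date: synthetic)
G21
G90
G00 X31.1596 Y184.7655
M3 S469
G1 X90.6755 Y184.7655 F2360
G1 X90.6755 Y104.3244 F2360
G1 X31.1596 Y104.3244 F2360
G1 X31.1596 Y184.7655 F2360
M5
G00 X185.1864 Y162.7526
M3 S469
G1 X178.9928 Y158.7501 F2360
G1 X172.0019 Y161.0970 F2360
G1 X169.4780 Y168.0259 F2360
G1 X173.3217 Y174.3193 F2360
G1 X180.6385 Y175.2381 F2360
G1 X185.9188 Y170.0904 F2360
G1 X185.1864 Y162.7526 F2360
M5
G00 X0.0000 Y0.0000

Since the viewBox matches the mm dimensions, user units are millimetres directly. The only transform is the Y-flip y_m = 209.6735 − y_svg.

Shape 1 is a rectangle drawn with `<rect>`. Its stroke #008000 means score at S469, F2360. After flipping Y the toolpath is (31.1596,184.7655) → (90.6755,184.7655) → (90.6755,104.3244) → (31.1596,104.3244) → (31.1596,184.7655), returning to the start.

Shape 2 is a regular polygon drawn with `<polygon>`. Its stroke #008000 means score at S469, F2360. After flipping Y the toolpath is (185.1864,162.7526) → (178.9928,158.7501) → (172.0019,161.0970) → (169.4780,168.0259) → (173.3217,174.3193) → (180.6385,175.2381) → (185.9188,170.0904) → (185.1864,162.7526), returning to the start.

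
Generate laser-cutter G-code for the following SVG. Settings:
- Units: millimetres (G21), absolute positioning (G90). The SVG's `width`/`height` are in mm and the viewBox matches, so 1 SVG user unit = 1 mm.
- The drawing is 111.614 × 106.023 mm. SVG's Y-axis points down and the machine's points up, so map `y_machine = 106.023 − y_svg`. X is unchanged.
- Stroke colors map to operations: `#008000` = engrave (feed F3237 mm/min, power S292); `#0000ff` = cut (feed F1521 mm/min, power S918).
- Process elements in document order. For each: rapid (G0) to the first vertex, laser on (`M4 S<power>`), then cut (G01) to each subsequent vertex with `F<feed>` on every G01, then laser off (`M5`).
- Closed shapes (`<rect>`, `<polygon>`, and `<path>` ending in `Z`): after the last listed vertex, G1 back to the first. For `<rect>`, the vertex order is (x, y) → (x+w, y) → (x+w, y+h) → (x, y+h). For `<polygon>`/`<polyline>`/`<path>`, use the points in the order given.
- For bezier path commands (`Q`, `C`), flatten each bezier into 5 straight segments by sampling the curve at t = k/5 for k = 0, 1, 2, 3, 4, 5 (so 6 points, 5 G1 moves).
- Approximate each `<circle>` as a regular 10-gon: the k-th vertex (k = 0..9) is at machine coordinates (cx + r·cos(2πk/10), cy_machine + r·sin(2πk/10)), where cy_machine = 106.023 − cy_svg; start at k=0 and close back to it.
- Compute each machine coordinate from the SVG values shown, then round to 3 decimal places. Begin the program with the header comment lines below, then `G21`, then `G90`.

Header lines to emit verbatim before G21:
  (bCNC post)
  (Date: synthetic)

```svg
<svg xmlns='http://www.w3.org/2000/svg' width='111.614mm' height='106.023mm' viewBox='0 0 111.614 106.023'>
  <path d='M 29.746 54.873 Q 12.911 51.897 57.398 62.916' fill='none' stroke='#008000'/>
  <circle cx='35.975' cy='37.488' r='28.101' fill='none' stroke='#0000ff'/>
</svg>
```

1 u = 1 mm; y_m = 106.023 − y.

[1] `<path>` quadratic bezier, #008000→engrave S292 F3237: (29.746,51.150) → (25.465,51.781) → (26.090,51.292) → (31.620,49.683) → (42.056,46.955) → (57.398,43.107)

[2] `<circle>` circle, #0000ff→cut S918 F1521: (64.076,68.535) → (58.709,85.052) → (44.659,95.261) → (27.291,95.261) → (13.241,85.052) → (7.874,68.535) → (13.241,52.018) → (27.291,41.809) → (44.659,41.809) → (58.709,52.018) → (64.076,68.535) (closed)

(bCNC post)
(Date: synthetic)
G21
G90
G0 X29.746 Y51.150
M4 S292
G01 X25.465 Y51.781 F3237
G01 X26.090 Y51.292 F3237
G01 X31.620 Y49.683 F3237
G01 X42.056 Y46.955 F3237
G01 X57.398 Y43.107 F3237
M5
G0 X64.076 Y68.535
M4 S918
G01 X58.709 Y85.052 F1521
G01 X44.659 Y95.261 F1521
G01 X27.291 Y95.261 F1521
G01 X13.241 Y85.052 F1521
G01 X7.874 Y68.535 F1521
G01 X13.241 Y52.018 F1521
G01 X27.291 Y41.809 F1521
G01 X44.659 Y41.809 F1521
G01 X58.709 Y52.018 F1521
G01 X64.076 Y68.535 F1521
M5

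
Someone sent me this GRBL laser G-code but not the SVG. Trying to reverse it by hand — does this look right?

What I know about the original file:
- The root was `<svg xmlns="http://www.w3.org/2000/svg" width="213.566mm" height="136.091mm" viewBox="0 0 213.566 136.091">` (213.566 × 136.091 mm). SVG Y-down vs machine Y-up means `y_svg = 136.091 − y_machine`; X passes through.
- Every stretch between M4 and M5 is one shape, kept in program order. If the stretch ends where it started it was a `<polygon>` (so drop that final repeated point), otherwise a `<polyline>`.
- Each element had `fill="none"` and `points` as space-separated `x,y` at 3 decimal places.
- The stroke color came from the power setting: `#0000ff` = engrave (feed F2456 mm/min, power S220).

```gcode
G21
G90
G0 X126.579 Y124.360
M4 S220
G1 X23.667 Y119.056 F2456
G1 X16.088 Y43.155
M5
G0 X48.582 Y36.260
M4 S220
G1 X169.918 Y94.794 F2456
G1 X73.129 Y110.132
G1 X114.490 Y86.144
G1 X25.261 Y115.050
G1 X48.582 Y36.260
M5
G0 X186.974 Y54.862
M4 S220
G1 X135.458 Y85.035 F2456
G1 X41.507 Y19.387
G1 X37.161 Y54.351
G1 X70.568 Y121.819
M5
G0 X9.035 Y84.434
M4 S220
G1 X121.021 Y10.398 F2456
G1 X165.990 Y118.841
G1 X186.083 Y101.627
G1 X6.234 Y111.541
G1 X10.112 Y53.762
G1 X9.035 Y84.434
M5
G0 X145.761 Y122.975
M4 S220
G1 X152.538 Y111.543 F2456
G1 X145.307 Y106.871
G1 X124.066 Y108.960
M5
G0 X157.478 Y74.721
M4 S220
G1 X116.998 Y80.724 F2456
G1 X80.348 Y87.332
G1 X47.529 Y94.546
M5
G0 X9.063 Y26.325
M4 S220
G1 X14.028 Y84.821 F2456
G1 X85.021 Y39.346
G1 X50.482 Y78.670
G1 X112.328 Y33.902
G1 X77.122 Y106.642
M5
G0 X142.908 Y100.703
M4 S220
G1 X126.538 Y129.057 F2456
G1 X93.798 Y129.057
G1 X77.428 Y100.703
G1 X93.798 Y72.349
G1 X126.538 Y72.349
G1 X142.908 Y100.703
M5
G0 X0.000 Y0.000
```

<svg xmlns="http://www.w3.org/2000/svg" width="213.566mm" height="136.091mm" viewBox="0 0 213.566 136.091">
  <polyline points="126.579,11.731 23.667,17.035 16.088,92.936" fill="none" stroke="#0000ff"/>
  <polygon points="48.582,99.831 169.918,41.297 73.129,25.959 114.490,49.947 25.261,21.041" fill="none" stroke="#0000ff"/>
  <polyline points="186.974,81.229 135.458,51.056 41.507,116.704 37.161,81.740 70.568,14.272" fill="none" stroke="#0000ff"/>
  <polygon points="9.035,51.657 121.021,125.693 165.990,17.250 186.083,34.464 6.234,24.550 10.112,82.329" fill="none" stroke="#0000ff"/>
  <polyline points="145.761,13.116 152.538,24.548 145.307,29.220 124.066,27.131" fill="none" stroke="#0000ff"/>
  <polyline points="157.478,61.370 116.998,55.367 80.348,48.759 47.529,41.545" fill="none" stroke="#0000ff"/>
  <polyline points="9.063,109.766 14.028,51.270 85.021,96.745 50.482,57.421 112.328,102.189 77.122,29.449" fill="none" stroke="#0000ff"/>
  <polygon points="142.908,35.388 126.538,7.034 93.798,7.034 77.428,35.388 93.798,63.742 126.538,63.742" fill="none" stroke="#0000ff"/>
</svg>

y_svg = 136.091 − y_m. Every run uses S220, so all elements get stroke `#0000ff` (engrave).

[1] open run; points: 126.579,11.731 23.667,17.035 16.088,92.936

[2] closed run; points: 48.582,99.831 169.918,41.297 73.129,25.959 114.490,49.947 25.261,21.041

[3] open run; points: 186.974,81.229 135.458,51.056 41.507,116.704 37.161,81.740 70.568,14.272

[4] closed run; points: 9.035,51.657 121.021,125.693 165.990,17.250 186.083,34.464 6.234,24.550 10.112,82.329

[5] open run; points: 145.761,13.116 152.538,24.548 145.307,29.220 124.066,27.131

[6] open run; points: 157.478,61.370 116.998,55.367 80.348,48.759 47.529,41.545

[7] open run; points: 9.063,109.766 14.028,51.270 85.021,96.745 50.482,57.421 112.328,102.189 77.122,29.449

[8] closed run; points: 142.908,35.388 126.538,7.034 93.798,7.034 77.428,35.388 93.798,63.742 126.538,63.742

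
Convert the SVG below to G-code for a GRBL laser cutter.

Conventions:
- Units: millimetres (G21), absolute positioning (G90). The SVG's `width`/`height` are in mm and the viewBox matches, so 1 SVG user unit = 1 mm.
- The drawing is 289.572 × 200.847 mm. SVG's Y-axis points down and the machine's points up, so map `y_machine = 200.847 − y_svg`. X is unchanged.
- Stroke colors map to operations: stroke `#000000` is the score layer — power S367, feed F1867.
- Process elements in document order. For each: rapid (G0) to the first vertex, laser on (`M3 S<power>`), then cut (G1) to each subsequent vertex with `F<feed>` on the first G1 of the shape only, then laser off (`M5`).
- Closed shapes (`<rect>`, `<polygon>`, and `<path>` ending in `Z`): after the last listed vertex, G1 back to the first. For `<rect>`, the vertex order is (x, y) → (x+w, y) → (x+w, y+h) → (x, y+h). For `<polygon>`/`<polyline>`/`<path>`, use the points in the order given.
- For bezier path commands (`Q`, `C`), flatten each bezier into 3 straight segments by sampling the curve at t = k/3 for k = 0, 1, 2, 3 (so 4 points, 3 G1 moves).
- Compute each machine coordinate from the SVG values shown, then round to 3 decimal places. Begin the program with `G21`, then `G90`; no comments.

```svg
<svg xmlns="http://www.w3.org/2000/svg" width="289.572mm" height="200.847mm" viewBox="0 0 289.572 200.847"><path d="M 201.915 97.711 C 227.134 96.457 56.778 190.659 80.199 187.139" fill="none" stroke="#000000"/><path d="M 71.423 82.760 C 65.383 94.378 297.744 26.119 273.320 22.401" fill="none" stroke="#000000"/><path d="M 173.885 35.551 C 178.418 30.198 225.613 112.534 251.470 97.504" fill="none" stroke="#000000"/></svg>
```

G21
G90
G0 X201.915 Y103.136
M3 S367
G1 X176.363 Y79.726 F1867
G1 X106.950 Y35.607
G1 X80.199 Y13.708
M5
G0 X71.423 Y118.087
M3 S367
G1 X126.510 Y127.746 F1867
G1 X230.489 Y158.563
G1 X273.320 Y178.446
M5
G0 X173.885 Y165.296
M3 S367
G1 X190.268 Y148.273 F1867
G1 X220.871 Y113.914
G1 X251.470 Y103.343
M5

Since the viewBox matches the mm dimensions, user units are millimetres directly. The only transform is the Y-flip y_m = 200.847 − y_svg.

Shape 1 is a cubic bezier drawn with `<path>`. Its stroke #000000 means score at S367, F1867. After flipping Y the toolpath is (201.915,103.136) → (176.363,79.726) → (106.950,35.607) → (80.199,13.708).

Shape 2 is a cubic bezier drawn with `<path>`. Its stroke #000000 means score at S367, F1867. After flipping Y the toolpath is (71.423,118.087) → (126.510,127.746) → (230.489,158.563) → (273.320,178.446).

Shape 3 is a cubic bezier drawn with `<path>`. Its stroke #000000 means score at S367, F1867. After flipping Y the toolpath is (173.885,165.296) → (190.268,148.273) → (220.871,113.914) → (251.470,103.343).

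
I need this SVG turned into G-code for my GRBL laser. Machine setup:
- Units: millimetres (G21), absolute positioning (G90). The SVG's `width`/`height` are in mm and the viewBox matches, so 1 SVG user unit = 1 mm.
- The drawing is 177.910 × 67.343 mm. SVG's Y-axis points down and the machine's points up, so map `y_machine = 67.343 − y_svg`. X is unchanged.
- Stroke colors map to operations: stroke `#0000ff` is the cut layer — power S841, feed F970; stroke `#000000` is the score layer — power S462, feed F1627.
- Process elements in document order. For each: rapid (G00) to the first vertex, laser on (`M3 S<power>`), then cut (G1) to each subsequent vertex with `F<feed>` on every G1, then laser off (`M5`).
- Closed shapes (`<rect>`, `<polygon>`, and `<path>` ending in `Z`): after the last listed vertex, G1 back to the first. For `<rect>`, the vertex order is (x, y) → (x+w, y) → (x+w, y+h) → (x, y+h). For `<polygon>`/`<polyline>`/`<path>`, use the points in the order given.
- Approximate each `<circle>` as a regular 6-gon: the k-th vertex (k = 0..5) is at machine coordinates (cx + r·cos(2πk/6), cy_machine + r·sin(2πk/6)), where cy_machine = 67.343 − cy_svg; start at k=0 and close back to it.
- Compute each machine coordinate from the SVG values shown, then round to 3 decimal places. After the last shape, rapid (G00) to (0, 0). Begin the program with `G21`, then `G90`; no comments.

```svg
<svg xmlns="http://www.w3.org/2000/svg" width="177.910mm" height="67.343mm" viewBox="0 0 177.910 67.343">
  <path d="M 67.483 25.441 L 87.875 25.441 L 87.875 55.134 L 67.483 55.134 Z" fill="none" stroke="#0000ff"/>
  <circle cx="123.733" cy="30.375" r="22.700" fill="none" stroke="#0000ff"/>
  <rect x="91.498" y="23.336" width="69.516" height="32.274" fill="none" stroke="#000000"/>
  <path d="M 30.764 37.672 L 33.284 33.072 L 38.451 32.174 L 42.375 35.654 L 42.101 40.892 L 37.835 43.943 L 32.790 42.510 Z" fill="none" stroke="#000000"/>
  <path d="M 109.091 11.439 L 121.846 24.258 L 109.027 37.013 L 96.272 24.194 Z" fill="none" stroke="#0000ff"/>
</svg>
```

viewBox `0 0 177.910 67.343` with mm width/height → 1 unit = 1 mm. Flip: y_m = 67.343 − y_svg.

**Shape 1** — `<path>` rectangle, stroke `#0000ff` → cut (S841, F970). Machine vertices: (67.483,41.902) → (87.875,41.902) → (87.875,12.209) → (67.483,12.209) → (67.483,41.902). Closed: final G1 returns to the first vertex.

**Shape 2** — `<circle>` circle, stroke `#0000ff` → cut (S841, F970). Machine vertices: (146.433,36.968) → (135.083,56.627) → (112.383,56.627) → (101.033,36.968) → (112.383,17.309) → (135.083,17.309) → (146.433,36.968). Closed: final G1 returns to the first vertex.

**Shape 3** — `<rect>` rectangle, stroke `#000000` → score (S462, F1627). Machine vertices: (91.498,44.007) → (161.014,44.007) → (161.014,11.733) → (91.498,11.733) → (91.498,44.007). Closed: final G1 returns to the first vertex.

**Shape 4** — `<path>` regular polygon, stroke `#000000` → score (S462, F1627). Machine vertices: (30.764,29.671) → (33.284,34.271) → (38.451,35.169) → (42.375,31.689) → (42.101,26.451) → (37.835,23.400) → (32.790,24.833) → (30.764,29.671). Closed: final G1 returns to the first vertex.

**Shape 5** — `<path>` regular polygon, stroke `#0000ff` → cut (S841, F970). Machine vertices: (109.091,55.904) → (121.846,43.085) → (109.027,30.330) → (96.272,43.149) → (109.091,55.904). Closed: final G1 returns to the first vertex.

G21
G90
G00 X67.483 Y41.902
M3 S841
G1 X87.875 Y41.902 F970
G1 X87.875 Y12.209 F970
G1 X67.483 Y12.209 F970
G1 X67.483 Y41.902 F970
M5
G00 X146.433 Y36.968
M3 S841
G1 X135.083 Y56.627 F970
G1 X112.383 Y56.627 F970
G1 X101.033 Y36.968 F970
G1 X112.383 Y17.309 F970
G1 X135.083 Y17.309 F970
G1 X146.433 Y36.968 F970
M5
G00 X91.498 Y44.007
M3 S462
G1 X161.014 Y44.007 F1627
G1 X161.014 Y11.733 F1627
G1 X91.498 Y11.733 F1627
G1 X91.498 Y44.007 F1627
M5
G00 X30.764 Y29.671
M3 S462
G1 X33.284 Y34.271 F1627
G1 X38.451 Y35.169 F1627
G1 X42.375 Y31.689 F1627
G1 X42.101 Y26.451 F1627
G1 X37.835 Y23.400 F1627
G1 X32.790 Y24.833 F1627
G1 X30.764 Y29.671 F1627
M5
G00 X109.091 Y55.904
M3 S841
G1 X121.846 Y43.085 F970
G1 X109.027 Y30.330 F970
G1 X96.272 Y43.149 F970
G1 X109.091 Y55.904 F970
M5
G00 X0.000 Y0.000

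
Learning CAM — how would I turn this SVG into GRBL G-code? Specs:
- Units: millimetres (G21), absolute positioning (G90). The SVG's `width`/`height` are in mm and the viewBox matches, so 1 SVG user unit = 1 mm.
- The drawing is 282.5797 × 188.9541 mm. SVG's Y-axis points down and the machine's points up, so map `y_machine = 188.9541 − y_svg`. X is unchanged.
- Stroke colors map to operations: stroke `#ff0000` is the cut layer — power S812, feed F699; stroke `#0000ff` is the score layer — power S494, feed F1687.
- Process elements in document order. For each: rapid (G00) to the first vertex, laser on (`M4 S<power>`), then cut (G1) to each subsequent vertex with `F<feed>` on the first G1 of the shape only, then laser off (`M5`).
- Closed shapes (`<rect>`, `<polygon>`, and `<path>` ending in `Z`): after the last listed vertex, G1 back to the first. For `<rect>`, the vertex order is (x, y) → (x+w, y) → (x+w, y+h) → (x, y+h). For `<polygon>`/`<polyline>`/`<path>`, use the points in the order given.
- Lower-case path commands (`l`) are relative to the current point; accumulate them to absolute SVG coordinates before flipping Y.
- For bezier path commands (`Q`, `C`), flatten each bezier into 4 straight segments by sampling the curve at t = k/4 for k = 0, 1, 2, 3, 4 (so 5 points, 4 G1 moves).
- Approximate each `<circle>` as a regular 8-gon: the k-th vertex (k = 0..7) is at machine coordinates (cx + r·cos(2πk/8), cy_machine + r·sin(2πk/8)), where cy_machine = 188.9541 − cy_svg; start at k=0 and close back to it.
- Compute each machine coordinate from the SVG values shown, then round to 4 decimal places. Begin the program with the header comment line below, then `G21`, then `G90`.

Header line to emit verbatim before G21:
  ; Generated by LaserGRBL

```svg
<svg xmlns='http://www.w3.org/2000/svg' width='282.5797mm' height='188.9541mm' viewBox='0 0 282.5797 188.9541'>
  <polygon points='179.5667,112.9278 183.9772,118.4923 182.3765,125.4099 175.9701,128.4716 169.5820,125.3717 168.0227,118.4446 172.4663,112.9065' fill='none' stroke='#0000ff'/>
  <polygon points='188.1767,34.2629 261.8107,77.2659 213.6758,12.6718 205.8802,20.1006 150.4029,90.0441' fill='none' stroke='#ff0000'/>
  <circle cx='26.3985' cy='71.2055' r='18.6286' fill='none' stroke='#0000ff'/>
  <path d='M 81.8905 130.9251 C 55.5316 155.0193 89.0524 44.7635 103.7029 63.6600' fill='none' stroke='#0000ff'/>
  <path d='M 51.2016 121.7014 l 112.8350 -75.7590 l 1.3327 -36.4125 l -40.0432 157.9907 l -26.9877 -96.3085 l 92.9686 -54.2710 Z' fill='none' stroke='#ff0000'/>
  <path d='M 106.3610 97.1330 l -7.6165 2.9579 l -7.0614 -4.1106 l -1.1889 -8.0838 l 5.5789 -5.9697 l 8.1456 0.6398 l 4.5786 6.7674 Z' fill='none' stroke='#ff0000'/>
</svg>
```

; Generated by LaserGRBL
G21
G90
G00 X179.5667 Y76.0263
M4 S494
G1 X183.9772 Y70.4618 F1687
G1 X182.3765 Y63.5442
G1 X175.9701 Y60.4825
G1 X169.5820 Y63.5824
G1 X168.0227 Y70.5095
G1 X172.4663 Y76.0476
G1 X179.5667 Y76.0263
M5
G00 X188.1767 Y154.6912
M4 S812
G1 X261.8107 Y111.6882 F699
G1 X213.6758 Y176.2823
G1 X205.8802 Y168.8535
G1 X150.4029 Y98.9100
G1 X188.1767 Y154.6912
M5
G00 X45.0271 Y117.7486
M4 S494
G1 X39.5709 Y130.9210 F1687
G1 X26.3985 Y136.3772
G1 X13.2261 Y130.9210
G1 X7.7699 Y117.7486
G1 X13.2261 Y104.5762
G1 X26.3985 Y99.1200
G1 X39.5709 Y104.5762
G1 X45.0271 Y117.7486
M5
G00 X81.8905 Y58.0290
M4 S494
G1 X72.1183 Y61.0318 F1687
G1 X77.4182 Y89.7124
G1 X90.4073 Y119.3676
G1 X103.7029 Y125.2941
M5
G00 X51.2016 Y67.2527
M4 S812
G1 X164.0366 Y143.0117 F699
G1 X165.3693 Y179.4242
G1 X125.3261 Y21.4335
G1 X98.3384 Y117.7420
G1 X191.3070 Y172.0130
G1 X51.2016 Y67.2527
M5
G00 X106.3610 Y91.8211
M4 S812
G1 X98.7445 Y88.8632 F699
G1 X91.6831 Y92.9738
G1 X90.4942 Y101.0576
G1 X96.0731 Y107.0273
G1 X104.2187 Y106.3875
G1 X108.7973 Y99.6201
G1 X106.3610 Y91.8211
M5

Since the viewBox matches the mm dimensions, user units are millimetres directly. The only transform is the Y-flip y_m = 188.9541 − y_svg.

Shape 1 is a regular polygon drawn with `<polygon>`. Its stroke #0000ff means score at S494, F1687. After flipping Y the toolpath is (179.5667,76.0263) → (183.9772,70.4618) → (182.3765,63.5442) → (175.9701,60.4825) → (169.5820,63.5824) → (168.0227,70.5095) → (172.4663,76.0476) → (179.5667,76.0263), returning to the start.

Shape 2 is a closed polygon drawn with `<polygon>`. Its stroke #ff0000 means cut at S812, F699. After flipping Y the toolpath is (188.1767,154.6912) → (261.8107,111.6882) → (213.6758,176.2823) → (205.8802,168.8535) → (150.4029,98.9100) → (188.1767,154.6912), returning to the start.

Shape 3 is a circle drawn with `<circle>`. Its stroke #0000ff means score at S494, F1687. After flipping Y the toolpath is (45.0271,117.7486) → (39.5709,130.9210) → (26.3985,136.3772) → (13.2261,130.9210) → (7.7699,117.7486) → (13.2261,104.5762) → (26.3985,99.1200) → (39.5709,104.5762) → (45.0271,117.7486), returning to the start.

Shape 4 is a cubic bezier drawn with `<path>`. Its stroke #0000ff means score at S494, F1687. After flipping Y the toolpath is (81.8905,58.0290) → (72.1183,61.0318) → (77.4182,89.7124) → (90.4073,119.3676) → (103.7029,125.2941).

Shape 5 is a closed polygon drawn with `<path>`. Its stroke #ff0000 means cut at S812, F699. After flipping Y the toolpath is (51.2016,67.2527) → (164.0366,143.0117) → (165.3693,179.4242) → (125.3261,21.4335) → (98.3384,117.7420) → (191.3070,172.0130) → (51.2016,67.2527), returning to the start.

Shape 6 is a regular polygon drawn with `<path>`. Its stroke #ff0000 means cut at S812, F699. After flipping Y the toolpath is (106.3610,91.8211) → (98.7445,88.8632) → (91.6831,92.9738) → (90.4942,101.0576) → (96.0731,107.0273) → (104.2187,106.3875) → (108.7973,99.6201) → (106.3610,91.8211), returning to the start.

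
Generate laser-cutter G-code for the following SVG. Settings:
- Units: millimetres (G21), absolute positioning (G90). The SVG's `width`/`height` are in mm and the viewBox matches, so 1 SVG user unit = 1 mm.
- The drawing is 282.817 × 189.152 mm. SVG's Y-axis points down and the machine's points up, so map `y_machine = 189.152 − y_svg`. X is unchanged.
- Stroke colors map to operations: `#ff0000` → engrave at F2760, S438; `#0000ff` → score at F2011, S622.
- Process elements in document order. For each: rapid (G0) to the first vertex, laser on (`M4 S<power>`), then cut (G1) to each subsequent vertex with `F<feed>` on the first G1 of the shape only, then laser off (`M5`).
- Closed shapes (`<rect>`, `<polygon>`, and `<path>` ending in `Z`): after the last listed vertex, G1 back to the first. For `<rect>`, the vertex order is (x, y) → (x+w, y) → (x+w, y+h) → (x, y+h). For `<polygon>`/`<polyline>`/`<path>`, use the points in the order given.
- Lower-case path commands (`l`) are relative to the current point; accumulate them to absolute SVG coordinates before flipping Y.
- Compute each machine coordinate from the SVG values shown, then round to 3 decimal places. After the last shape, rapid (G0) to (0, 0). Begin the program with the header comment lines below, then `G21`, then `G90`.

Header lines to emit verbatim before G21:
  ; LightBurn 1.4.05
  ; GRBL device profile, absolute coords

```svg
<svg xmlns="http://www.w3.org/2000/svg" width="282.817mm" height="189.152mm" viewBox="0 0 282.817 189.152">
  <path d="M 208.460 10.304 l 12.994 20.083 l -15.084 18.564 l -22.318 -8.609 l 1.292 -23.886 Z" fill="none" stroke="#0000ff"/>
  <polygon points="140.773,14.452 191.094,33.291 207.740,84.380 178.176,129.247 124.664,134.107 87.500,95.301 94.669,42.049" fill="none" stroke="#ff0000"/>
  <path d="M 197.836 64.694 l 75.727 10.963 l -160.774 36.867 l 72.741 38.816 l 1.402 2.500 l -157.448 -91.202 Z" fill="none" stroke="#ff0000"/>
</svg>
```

1 u = 1 mm; y_m = 189.152 − y.

[1] `<path>` regular polygon, #0000ff→score S622 F2011: (208.460,178.848) → (221.454,158.765) → (206.370,140.201) → (184.052,148.810) → (185.344,172.696) → (208.460,178.848) (closed)

[2] `<polygon>` regular polygon, #ff0000→engrave S438 F2760: (140.773,174.700) → (191.094,155.861) → (207.740,104.772) → (178.176,59.905) → (124.664,55.045) → (87.500,93.851) → (94.669,147.103) → (140.773,174.700) (closed)

[3] `<path>` closed polygon, #ff0000→engrave S438 F2760: (197.836,124.458) → (273.563,113.495) → (112.789,76.628) → (185.530,37.812) → (186.932,35.312) → (29.484,126.514) → (197.836,124.458) (closed)

; LightBurn 1.4.05
; GRBL device profile, absolute coords
G21
G90
G0 X208.460 Y178.848
M4 S622
G1 X221.454 Y158.765 F2011
G1 X206.370 Y140.201
G1 X184.052 Y148.810
G1 X185.344 Y172.696
G1 X208.460 Y178.848
M5
G0 X140.773 Y174.700
M4 S438
G1 X191.094 Y155.861 F2760
G1 X207.740 Y104.772
G1 X178.176 Y59.905
G1 X124.664 Y55.045
G1 X87.500 Y93.851
G1 X94.669 Y147.103
G1 X140.773 Y174.700
M5
G0 X197.836 Y124.458
M4 S438
G1 X273.563 Y113.495 F2760
G1 X112.789 Y76.628
G1 X185.530 Y37.812
G1 X186.932 Y35.312
G1 X29.484 Y126.514
G1 X197.836 Y124.458
M5
G0 X0.000 Y0.000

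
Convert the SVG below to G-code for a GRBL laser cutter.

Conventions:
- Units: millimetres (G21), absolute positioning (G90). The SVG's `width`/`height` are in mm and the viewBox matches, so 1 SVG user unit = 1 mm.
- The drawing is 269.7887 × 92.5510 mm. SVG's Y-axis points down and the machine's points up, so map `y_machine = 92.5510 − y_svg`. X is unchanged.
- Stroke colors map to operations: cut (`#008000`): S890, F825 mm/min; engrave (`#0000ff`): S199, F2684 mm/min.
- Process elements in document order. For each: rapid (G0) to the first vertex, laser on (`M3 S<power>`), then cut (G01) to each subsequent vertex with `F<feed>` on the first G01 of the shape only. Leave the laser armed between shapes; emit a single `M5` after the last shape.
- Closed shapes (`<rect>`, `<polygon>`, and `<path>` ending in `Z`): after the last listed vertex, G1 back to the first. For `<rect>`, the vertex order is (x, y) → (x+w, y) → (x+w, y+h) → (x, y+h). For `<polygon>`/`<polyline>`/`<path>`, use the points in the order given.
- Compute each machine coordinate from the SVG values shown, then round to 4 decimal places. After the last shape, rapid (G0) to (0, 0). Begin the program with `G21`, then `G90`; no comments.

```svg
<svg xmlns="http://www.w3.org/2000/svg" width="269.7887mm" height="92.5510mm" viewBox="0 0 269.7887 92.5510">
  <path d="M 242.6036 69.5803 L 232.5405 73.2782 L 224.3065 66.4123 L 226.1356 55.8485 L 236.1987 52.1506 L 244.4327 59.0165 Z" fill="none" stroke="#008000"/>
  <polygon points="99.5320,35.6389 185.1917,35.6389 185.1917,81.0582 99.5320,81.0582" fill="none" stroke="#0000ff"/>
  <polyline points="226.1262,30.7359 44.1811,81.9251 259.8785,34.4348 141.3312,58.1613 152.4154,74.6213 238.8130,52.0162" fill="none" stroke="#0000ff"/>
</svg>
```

G21
G90
G0 X242.6036 Y22.9707
M3 S890
G01 X232.5405 Y19.2728 F825
G01 X224.3065 Y26.1387
G01 X226.1356 Y36.7025
G01 X236.1987 Y40.4004
G01 X244.4327 Y33.5345
G01 X242.6036 Y22.9707
G0 X99.5320 Y56.9121
M3 S199
G01 X185.1917 Y56.9121 F2684
G01 X185.1917 Y11.4928
G01 X99.5320 Y11.4928
G01 X99.5320 Y56.9121
G0 X226.1262 Y61.8151
M3 S199
G01 X44.1811 Y10.6259 F2684
G01 X259.8785 Y58.1162
G01 X141.3312 Y34.3897
G01 X152.4154 Y17.9297
G01 X238.8130 Y40.5348
M5
G0 X0.0000 Y0.0000

Since the viewBox matches the mm dimensions, user units are millimetres directly. The only transform is the Y-flip y_m = 92.5510 − y_svg.

Shape 1 is a regular polygon drawn with `<path>`. Its stroke #008000 means cut at S890, F825. After flipping Y the toolpath is (242.6036,22.9707) → (232.5405,19.2728) → (224.3065,26.1387) → (226.1356,36.7025) → (236.1987,40.4004) → (244.4327,33.5345) → (242.6036,22.9707), returning to the start.

Shape 2 is a rectangle drawn with `<polygon>`. Its stroke #0000ff means engrave at S199, F2684. After flipping Y the toolpath is (99.5320,56.9121) → (185.1917,56.9121) → (185.1917,11.4928) → (99.5320,11.4928) → (99.5320,56.9121), returning to the start.

Shape 3 is a open polyline drawn with `<polyline>`. Its stroke #0000ff means engrave at S199, F2684. After flipping Y the toolpath is (226.1262,61.8151) → (44.1811,10.6259) → (259.8785,58.1162) → (141.3312,34.3897) → (152.4154,17.9297) → (238.8130,40.5348).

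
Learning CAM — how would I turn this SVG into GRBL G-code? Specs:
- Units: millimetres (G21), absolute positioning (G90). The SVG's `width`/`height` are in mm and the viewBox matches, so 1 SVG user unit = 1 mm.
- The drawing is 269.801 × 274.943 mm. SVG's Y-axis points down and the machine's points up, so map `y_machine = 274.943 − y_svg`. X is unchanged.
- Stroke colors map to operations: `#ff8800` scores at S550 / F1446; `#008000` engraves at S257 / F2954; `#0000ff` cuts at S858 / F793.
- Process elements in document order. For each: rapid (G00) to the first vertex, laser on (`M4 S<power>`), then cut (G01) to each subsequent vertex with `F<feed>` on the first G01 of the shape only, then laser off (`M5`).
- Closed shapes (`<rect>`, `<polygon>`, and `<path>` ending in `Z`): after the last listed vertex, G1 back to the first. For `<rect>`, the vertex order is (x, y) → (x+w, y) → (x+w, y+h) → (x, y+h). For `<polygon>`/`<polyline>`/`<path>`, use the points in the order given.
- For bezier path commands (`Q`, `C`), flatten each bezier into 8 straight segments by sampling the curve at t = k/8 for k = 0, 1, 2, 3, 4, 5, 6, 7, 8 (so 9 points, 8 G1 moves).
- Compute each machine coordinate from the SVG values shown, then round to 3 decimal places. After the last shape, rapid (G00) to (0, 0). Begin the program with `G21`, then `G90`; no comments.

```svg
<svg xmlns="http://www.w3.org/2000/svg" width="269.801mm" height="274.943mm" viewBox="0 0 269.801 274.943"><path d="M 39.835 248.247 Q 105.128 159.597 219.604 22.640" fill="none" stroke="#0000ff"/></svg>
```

G21
G90
G00 X39.835 Y26.696
M4 S858
G01 X56.927 Y49.613 F793
G01 X75.555 Y74.040
G01 X95.721 Y99.977
G01 X117.424 Y127.423
G01 X140.663 Y156.378
G01 X165.440 Y186.844
G01 X191.753 Y218.819
G01 X219.604 Y252.303
M5
G00 X0.000 Y0.000

Since the viewBox matches the mm dimensions, user units are millimetres directly. The only transform is the Y-flip y_m = 274.943 − y_svg.

Shape 1 is a quadratic bezier drawn with `<path>`. Its stroke #0000ff means cut at S858, F793. After flipping Y the toolpath is (39.835,26.696) → (56.927,49.613) → (75.555,74.040) → (95.721,99.977) → (117.424,127.423) → (140.663,156.378) → (165.440,186.844) → (191.753,218.819) → (219.604,252.303).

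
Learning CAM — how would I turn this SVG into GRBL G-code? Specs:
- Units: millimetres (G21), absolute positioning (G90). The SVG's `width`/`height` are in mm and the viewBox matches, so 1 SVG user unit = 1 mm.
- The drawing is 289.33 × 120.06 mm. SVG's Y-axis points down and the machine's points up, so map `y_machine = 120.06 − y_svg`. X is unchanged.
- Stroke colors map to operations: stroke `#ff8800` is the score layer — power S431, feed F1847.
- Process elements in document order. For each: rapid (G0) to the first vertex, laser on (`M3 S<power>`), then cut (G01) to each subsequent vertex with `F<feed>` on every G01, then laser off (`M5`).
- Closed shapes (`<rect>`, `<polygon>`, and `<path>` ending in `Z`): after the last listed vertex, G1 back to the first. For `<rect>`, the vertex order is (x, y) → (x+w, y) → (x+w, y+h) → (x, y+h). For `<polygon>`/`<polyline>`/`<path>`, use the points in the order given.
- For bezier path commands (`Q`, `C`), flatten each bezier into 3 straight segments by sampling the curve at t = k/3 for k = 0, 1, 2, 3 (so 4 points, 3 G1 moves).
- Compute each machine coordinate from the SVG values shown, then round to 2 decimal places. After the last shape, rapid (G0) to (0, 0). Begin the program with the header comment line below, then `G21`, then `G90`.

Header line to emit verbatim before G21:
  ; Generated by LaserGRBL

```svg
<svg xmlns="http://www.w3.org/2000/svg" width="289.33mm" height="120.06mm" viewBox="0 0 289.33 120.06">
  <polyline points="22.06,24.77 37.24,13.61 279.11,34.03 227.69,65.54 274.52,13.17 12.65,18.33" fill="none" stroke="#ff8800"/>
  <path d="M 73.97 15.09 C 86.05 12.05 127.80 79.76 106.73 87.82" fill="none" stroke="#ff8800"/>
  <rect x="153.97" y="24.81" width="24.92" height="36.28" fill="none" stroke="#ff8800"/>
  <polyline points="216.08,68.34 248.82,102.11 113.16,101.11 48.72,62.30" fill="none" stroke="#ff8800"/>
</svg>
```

; Generated by LaserGRBL
G21
G90
G0 X22.06 Y95.29
M3 S431
G01 X37.24 Y106.45 F1847
G01 X279.11 Y86.03 F1847
G01 X227.69 Y54.52 F1847
G01 X274.52 Y106.89 F1847
G01 X12.65 Y101.73 F1847
M5
G0 X73.97 Y104.97
M3 S431
G01 X92.51 Y89.26 F1847
G01 X110.29 Y55.35 F1847
G01 X106.73 Y32.24 F1847
M5
G0 X153.97 Y95.25
M3 S431
G01 X178.89 Y95.25 F1847
G01 X178.89 Y58.97 F1847
G01 X153.97 Y58.97 F1847
G01 X153.97 Y95.25 F1847
M5
G0 X216.08 Y51.72
M3 S431
G01 X248.82 Y17.95 F1847
G01 X113.16 Y18.95 F1847
G01 X48.72 Y57.76 F1847
M5
G0 X0.00 Y0.00

viewBox `0 0 289.33 120.06` with mm width/height → 1 unit = 1 mm. Flip: y_m = 120.06 − y_svg.

**Shape 1** — `<polyline>` open polyline, stroke `#ff8800` → score (S431, F1847). Machine vertices: (22.06,95.29) → (37.24,106.45) → (279.11,86.03) → (227.69,54.52) → (274.52,106.89) → (12.65,101.73). Open path.

**Shape 2** — `<path>` cubic bezier, stroke `#ff8800` → score (S431, F1847). Control points (SVG): P0=(73.97,15.09), P1=(86.05,12.05), P2=(127.80,79.76), P3=(106.73,87.82); sampled at t=k/3. Machine vertices: (73.97,104.97) → (92.51,89.26) → (110.29,55.35) → (106.73,32.24). Open path.

**Shape 3** — `<rect>` rectangle, stroke `#ff8800` → score (S431, F1847). Machine vertices: (153.97,95.25) → (178.89,95.25) → (178.89,58.97) → (153.97,58.97) → (153.97,95.25). Closed: final G1 returns to the first vertex.

**Shape 4** — `<polyline>` open polyline, stroke `#ff8800` → score (S431, F1847). Machine vertices: (216.08,51.72) → (248.82,17.95) → (113.16,18.95) → (48.72,57.76). Open path.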